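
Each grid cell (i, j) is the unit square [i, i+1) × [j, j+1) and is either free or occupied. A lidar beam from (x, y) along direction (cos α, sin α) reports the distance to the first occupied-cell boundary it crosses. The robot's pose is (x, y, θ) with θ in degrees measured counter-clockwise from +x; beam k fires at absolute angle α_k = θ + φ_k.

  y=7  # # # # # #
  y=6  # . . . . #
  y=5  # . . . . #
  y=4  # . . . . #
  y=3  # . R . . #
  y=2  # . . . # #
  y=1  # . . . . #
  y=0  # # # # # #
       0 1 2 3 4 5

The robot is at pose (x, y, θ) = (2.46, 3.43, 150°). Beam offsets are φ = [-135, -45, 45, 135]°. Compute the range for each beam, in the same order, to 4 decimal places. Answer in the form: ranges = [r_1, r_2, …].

beam 1: φ=-135°, α=15°
  dir = (cos 15°, sin 15°) = (0.9659, 0.2588); from cell (2,3)
  next x-line at t=0.5590, next y-line at t=2.2023; Δt_x=1.0353, Δt_y=3.8637
    x: enter (3,3) at t=0.5590
    x: enter (4,3) at t=1.5943
    y: enter (4,4) at t=2.2023
    x: enter (5,4) at t=2.6296 ← occupied
  → r_1 = 2.6296
beam 2: φ=-45°, α=105°
  dir = (cos 105°, sin 105°) = (-0.2588, 0.9659); from cell (2,3)
  next x-line at t=1.7773, next y-line at t=0.5901; Δt_x=3.8637, Δt_y=1.0353
    y: enter (2,4) at t=0.5901
    y: enter (2,5) at t=1.6254
    x: enter (1,5) at t=1.7773
    y: enter (1,6) at t=2.6607
    y: enter (1,7) at t=3.6959 ← occupied
  → r_2 = 3.6959
beam 3: φ=45°, α=195°
  dir = (cos 195°, sin 195°) = (-0.9659, -0.2588); from cell (2,3)
  next x-line at t=0.4762, next y-line at t=1.6614; Δt_x=1.0353, Δt_y=3.8637
    x: enter (1,3) at t=0.4762
    x: enter (0,3) at t=1.5115 ← occupied
  → r_3 = 1.5115
beam 4: φ=135°, α=285°
  dir = (cos 285°, sin 285°) = (0.2588, -0.9659); from cell (2,3)
  next x-line at t=2.0864, next y-line at t=0.4452; Δt_x=3.8637, Δt_y=1.0353
    y: enter (2,2) at t=0.4452
    y: enter (2,1) at t=1.4804
    x: enter (3,1) at t=2.0864
    y: enter (3,0) at t=2.5157 ← occupied
  → r_4 = 2.5157

ranges = [2.6296, 3.6959, 1.5115, 2.5157]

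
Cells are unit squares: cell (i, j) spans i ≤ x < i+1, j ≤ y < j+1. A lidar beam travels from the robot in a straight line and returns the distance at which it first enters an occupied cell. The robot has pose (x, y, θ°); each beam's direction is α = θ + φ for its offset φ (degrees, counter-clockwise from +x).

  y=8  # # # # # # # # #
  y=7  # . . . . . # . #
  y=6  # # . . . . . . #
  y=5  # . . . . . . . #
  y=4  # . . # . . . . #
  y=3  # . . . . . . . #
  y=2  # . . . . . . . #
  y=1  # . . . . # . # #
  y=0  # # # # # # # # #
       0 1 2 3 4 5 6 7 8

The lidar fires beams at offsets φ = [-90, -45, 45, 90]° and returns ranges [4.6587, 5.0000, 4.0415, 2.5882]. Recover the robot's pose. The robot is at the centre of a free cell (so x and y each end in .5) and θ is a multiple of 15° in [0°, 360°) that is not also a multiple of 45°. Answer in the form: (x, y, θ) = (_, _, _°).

(x, y, θ) = (4.5, 5.5, 345°)

Candidates: 44 free-cell centres × 16 headings = 704 poses. Raycast each; keep the one whose scan matches to 4 dp.
  (1.5, 5.5, 330°): beam 1 = 1.0000 ≠ 4.6587 ✗
  (1.5, 4.5, 195°): beam 1 = 1.5529 ≠ 4.6587 ✗
  (5.5, 3.5, 345°): beam 1 = 1.5529 ≠ 4.6587 ✗
  (3.5, 6.5, 300°): beam 1 = 2.8868 ≠ 4.6587 ✗
  …
  (4.5, 5.5, 345°): r_1=4.6587, r_2=5.0000, r_3=4.0415, r_4=2.5882 — all match ✓
Unique over the lattice → pose = (4.5, 5.5, 345°).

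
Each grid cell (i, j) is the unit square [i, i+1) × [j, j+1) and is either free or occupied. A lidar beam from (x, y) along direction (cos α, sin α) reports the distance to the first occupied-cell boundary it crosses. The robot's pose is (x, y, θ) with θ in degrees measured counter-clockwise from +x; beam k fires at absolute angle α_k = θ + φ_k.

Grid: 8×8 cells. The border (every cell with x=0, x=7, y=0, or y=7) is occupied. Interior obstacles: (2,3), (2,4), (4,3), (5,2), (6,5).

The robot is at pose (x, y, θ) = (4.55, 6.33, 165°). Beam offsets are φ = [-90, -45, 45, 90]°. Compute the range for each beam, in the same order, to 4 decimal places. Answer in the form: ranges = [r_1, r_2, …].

ranges = [0.6936, 0.7736, 2.6600, 5.5180]

beam 1: φ=-90°, α=75°
  direction (0.2588, 0.9659); cell (4,6); t to first gridline: x 1.7387, y 0.6936 (then +3.8637 / +1.0353)
    (4,7) via y @ 0.6936  # hit
  → r_1 = 0.6936
beam 2: φ=-45°, α=120°
  direction (-0.5000, 0.8660); cell (4,6); t to first gridline: x 1.1000, y 0.7736 (then +2.0000 / +1.1547)
    (4,7) via y @ 0.7736  # hit
  → r_2 = 0.7736
beam 3: φ=45°, α=210°
  direction (-0.8660, -0.5000); cell (4,6); t to first gridline: x 0.6351, y 0.6600 (then +1.1547 / +2.0000)
    (3,6) via x @ 0.6351
    (3,5) via y @ 0.6600
    (2,5) via x @ 1.7898
    (2,4) via y @ 2.6600  # hit
  → r_3 = 2.6600
beam 4: φ=90°, α=255°
  direction (-0.2588, -0.9659); cell (4,6); t to first gridline: x 2.1250, y 0.3416 (then +3.8637 / +1.0353)
    (4,5) via y @ 0.3416
    (4,4) via y @ 1.3769
    (3,4) via x @ 2.1250
    (3,3) via y @ 2.4122
    (3,2) via y @ 3.4475
    (3,1) via y @ 4.4827
    (3,0) via y @ 5.5180  # hit
  → r_4 = 5.5180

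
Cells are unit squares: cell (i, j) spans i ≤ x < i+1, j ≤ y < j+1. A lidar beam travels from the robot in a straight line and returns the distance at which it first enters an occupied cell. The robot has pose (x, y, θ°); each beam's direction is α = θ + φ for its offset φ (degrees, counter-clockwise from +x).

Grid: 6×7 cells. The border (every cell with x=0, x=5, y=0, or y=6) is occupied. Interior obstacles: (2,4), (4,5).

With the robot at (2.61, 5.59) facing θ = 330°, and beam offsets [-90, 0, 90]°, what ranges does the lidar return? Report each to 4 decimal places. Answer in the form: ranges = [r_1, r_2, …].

beam 1: φ=-90°, α=240°
  cosα=-0.5000 sinα=-0.8660 | (2,5) | tMaxX 1.2200 tMaxY 0.6813 | tΔX 2.0000 tΔY 1.1547
    t=0.6813 [y] (2,4) — stop
  → r_1 = 0.6813
beam 2: φ=0°, α=330°
  cosα=0.8660 sinα=-0.5000 | (2,5) | tMaxX 0.4503 tMaxY 1.1800 | tΔX 1.1547 tΔY 2.0000
    t=0.4503 [x] (3,5)
    t=1.1800 [y] (3,4)
    t=1.6050 [x] (4,4)
    t=2.7597 [x] (5,4) — stop
  → r_2 = 2.7597
beam 3: φ=90°, α=60°
  cosα=0.5000 sinα=0.8660 | (2,5) | tMaxX 0.7800 tMaxY 0.4734 | tΔX 2.0000 tΔY 1.1547
    t=0.4734 [y] (2,6) — stop
  → r_3 = 0.4734

ranges = [0.6813, 2.7597, 0.4734]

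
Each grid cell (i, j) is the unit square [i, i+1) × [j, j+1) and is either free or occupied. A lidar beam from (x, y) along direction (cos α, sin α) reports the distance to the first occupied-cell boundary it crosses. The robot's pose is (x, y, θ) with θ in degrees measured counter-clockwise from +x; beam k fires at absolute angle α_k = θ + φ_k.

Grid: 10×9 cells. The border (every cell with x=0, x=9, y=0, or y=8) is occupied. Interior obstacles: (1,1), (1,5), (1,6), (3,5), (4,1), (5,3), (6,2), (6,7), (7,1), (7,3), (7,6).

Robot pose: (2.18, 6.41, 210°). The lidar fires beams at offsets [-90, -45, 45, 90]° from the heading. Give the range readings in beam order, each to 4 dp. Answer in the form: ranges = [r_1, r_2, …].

ranges = [0.3600, 0.1863, 0.6955, 5.0922]

beam 1: φ=-90°, α=120°
  d=(-0.5000,0.8660)  start (2,6)  tX=0.3600 tY=0.6813  stride 1/|dx|=2.0000 1/|dy|=1.1547
    cross x-line → (1,6), t=0.3600 (wall)
  → r_1 = 0.3600
beam 2: φ=-45°, α=165°
  d=(-0.9659,0.2588)  start (2,6)  tX=0.1863 tY=2.2796  stride 1/|dx|=1.0353 1/|dy|=3.8637
    cross x-line → (1,6), t=0.1863 (wall)
  → r_2 = 0.1863
beam 3: φ=45°, α=255°
  d=(-0.2588,-0.9659)  start (2,6)  tX=0.6955 tY=0.4245  stride 1/|dx|=3.8637 1/|dy|=1.0353
    cross y-line → (2,5), t=0.4245
    cross x-line → (1,5), t=0.6955 (wall)
  → r_3 = 0.6955
beam 4: φ=90°, α=300°
  d=(0.5000,-0.8660)  start (2,6)  tX=1.6400 tY=0.4734  stride 1/|dx|=2.0000 1/|dy|=1.1547
    cross y-line → (2,5), t=0.4734
    cross y-line → (2,4), t=1.6281
    cross x-line → (3,4), t=1.6400
    cross y-line → (3,3), t=2.7828
    cross x-line → (4,3), t=3.6400
    cross y-line → (4,2), t=3.9375
    cross y-line → (4,1), t=5.0922 (wall)
  → r_4 = 5.0922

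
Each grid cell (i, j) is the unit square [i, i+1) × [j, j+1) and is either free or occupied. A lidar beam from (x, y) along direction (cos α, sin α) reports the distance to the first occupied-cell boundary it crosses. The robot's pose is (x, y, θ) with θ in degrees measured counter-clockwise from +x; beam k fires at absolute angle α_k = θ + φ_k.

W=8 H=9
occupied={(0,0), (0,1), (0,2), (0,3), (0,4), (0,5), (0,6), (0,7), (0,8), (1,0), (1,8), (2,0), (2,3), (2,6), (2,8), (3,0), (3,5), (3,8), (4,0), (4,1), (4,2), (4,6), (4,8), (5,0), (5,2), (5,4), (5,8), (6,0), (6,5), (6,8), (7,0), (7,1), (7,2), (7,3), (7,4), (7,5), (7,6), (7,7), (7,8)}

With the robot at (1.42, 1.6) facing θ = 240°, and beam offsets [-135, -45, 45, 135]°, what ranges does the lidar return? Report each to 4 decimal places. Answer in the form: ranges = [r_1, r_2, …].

ranges = [1.6228, 0.4348, 0.6212, 2.6710]

beam 1: φ=-135°, α=105°
  direction (-0.2588, 0.9659); cell (1,1); t to first gridline: x 1.6228, y 0.4141 (then +3.8637 / +1.0353)
    (1,2) via y @ 0.4141
    (1,3) via y @ 1.4494
    (0,3) via x @ 1.6228  # hit
  → r_1 = 1.6228
beam 2: φ=-45°, α=195°
  direction (-0.9659, -0.2588); cell (1,1); t to first gridline: x 0.4348, y 2.3182 (then +1.0353 / +3.8637)
    (0,1) via x @ 0.4348  # hit
  → r_2 = 0.4348
beam 3: φ=45°, α=285°
  direction (0.2588, -0.9659); cell (1,1); t to first gridline: x 2.2409, y 0.6212 (then +3.8637 / +1.0353)
    (1,0) via y @ 0.6212  # hit
  → r_3 = 0.6212
beam 4: φ=135°, α=15°
  direction (0.9659, 0.2588); cell (1,1); t to first gridline: x 0.6005, y 1.5455 (then +1.0353 / +3.8637)
    (2,1) via x @ 0.6005
    (2,2) via y @ 1.5455
    (3,2) via x @ 1.6357
    (4,2) via x @ 2.6710  # hit
  → r_4 = 2.6710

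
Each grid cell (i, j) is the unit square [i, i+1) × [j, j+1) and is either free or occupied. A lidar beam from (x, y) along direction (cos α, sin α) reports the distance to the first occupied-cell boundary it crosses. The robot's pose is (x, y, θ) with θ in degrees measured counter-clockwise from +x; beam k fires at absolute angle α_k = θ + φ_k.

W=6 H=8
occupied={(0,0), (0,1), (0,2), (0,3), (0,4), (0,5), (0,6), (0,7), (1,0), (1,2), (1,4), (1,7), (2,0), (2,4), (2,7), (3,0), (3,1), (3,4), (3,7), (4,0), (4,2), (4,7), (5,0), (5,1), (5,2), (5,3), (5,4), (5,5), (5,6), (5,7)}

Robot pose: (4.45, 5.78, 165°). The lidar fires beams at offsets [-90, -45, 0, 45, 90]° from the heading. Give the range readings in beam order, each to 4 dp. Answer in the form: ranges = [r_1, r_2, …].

ranges = [1.2630, 1.4087, 3.5717, 1.5600, 1.7387]

beam 1: φ=-90°, α=75°
  direction (0.2588, 0.9659); cell (4,5); t to first gridline: x 2.1250, y 0.2278 (then +3.8637 / +1.0353)
    (4,6) via y @ 0.2278
    (4,7) via y @ 1.2630  # hit
  → r_1 = 1.2630
beam 2: φ=-45°, α=120°
  direction (-0.5000, 0.8660); cell (4,5); t to first gridline: x 0.9000, y 0.2540 (then +2.0000 / +1.1547)
    (4,6) via y @ 0.2540
    (3,6) via x @ 0.9000
    (3,7) via y @ 1.4087  # hit
  → r_2 = 1.4087
beam 3: φ=0°, α=165°
  direction (-0.9659, 0.2588); cell (4,5); t to first gridline: x 0.4659, y 0.8500 (then +1.0353 / +3.8637)
    (3,5) via x @ 0.4659
    (3,6) via y @ 0.8500
    (2,6) via x @ 1.5012
    (1,6) via x @ 2.5364
    (0,6) via x @ 3.5717  # hit
  → r_3 = 3.5717
beam 4: φ=45°, α=210°
  direction (-0.8660, -0.5000); cell (4,5); t to first gridline: x 0.5196, y 1.5600 (then +1.1547 / +2.0000)
    (3,5) via x @ 0.5196
    (3,4) via y @ 1.5600  # hit
  → r_4 = 1.5600
beam 5: φ=90°, α=255°
  direction (-0.2588, -0.9659); cell (4,5); t to first gridline: x 1.7387, y 0.8075 (then +3.8637 / +1.0353)
    (4,4) via y @ 0.8075
    (3,4) via x @ 1.7387  # hit
  → r_5 = 1.7387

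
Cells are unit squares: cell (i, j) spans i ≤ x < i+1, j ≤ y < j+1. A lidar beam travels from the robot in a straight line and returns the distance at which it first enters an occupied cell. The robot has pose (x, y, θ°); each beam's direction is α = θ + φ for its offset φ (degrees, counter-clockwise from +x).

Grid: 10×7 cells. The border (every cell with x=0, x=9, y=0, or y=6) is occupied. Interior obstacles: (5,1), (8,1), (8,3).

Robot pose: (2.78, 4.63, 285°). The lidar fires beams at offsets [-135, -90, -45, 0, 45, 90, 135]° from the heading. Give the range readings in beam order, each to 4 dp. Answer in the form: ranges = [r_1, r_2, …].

ranges = [2.0554, 1.8428, 3.5600, 3.7581, 6.0275, 5.2933, 1.5819]

beam 1: φ=-135°, α=150°
  cosα=-0.8660 sinα=0.5000 | (2,4) | tMaxX 0.9007 tMaxY 0.7400 | tΔX 1.1547 tΔY 2.0000
    t=0.7400 [y] (2,5)
    t=0.9007 [x] (1,5)
    t=2.0554 [x] (0,5) — stop
  → r_1 = 2.0554
beam 2: φ=-90°, α=195°
  cosα=-0.9659 sinα=-0.2588 | (2,4) | tMaxX 0.8075 tMaxY 2.4341 | tΔX 1.0353 tΔY 3.8637
    t=0.8075 [x] (1,4)
    t=1.8428 [x] (0,4) — stop
  → r_2 = 1.8428
beam 3: φ=-45°, α=240°
  cosα=-0.5000 sinα=-0.8660 | (2,4) | tMaxX 1.5600 tMaxY 0.7275 | tΔX 2.0000 tΔY 1.1547
    t=0.7275 [y] (2,3)
    t=1.5600 [x] (1,3)
    t=1.8822 [y] (1,2)
    t=3.0369 [y] (1,1)
    t=3.5600 [x] (0,1) — stop
  → r_3 = 3.5600
beam 4: φ=0°, α=285°
  cosα=0.2588 sinα=-0.9659 | (2,4) | tMaxX 0.8500 tMaxY 0.6522 | tΔX 3.8637 tΔY 1.0353
    t=0.6522 [y] (2,3)
    t=0.8500 [x] (3,3)
    t=1.6875 [y] (3,2)
    t=2.7228 [y] (3,1)
    t=3.7581 [y] (3,0) — stop
  → r_4 = 3.7581
beam 5: φ=45°, α=330°
  cosα=0.8660 sinα=-0.5000 | (2,4) | tMaxX 0.2540 tMaxY 1.2600 | tΔX 1.1547 tΔY 2.0000
    t=0.2540 [x] (3,4)
    t=1.2600 [y] (3,3)
    t=1.4087 [x] (4,3)
    t=2.5634 [x] (5,3)
    t=3.2600 [y] (5,2)
    t=3.7181 [x] (6,2)
    t=4.8728 [x] (7,2)
    t=5.2600 [y] (7,1)
    t=6.0275 [x] (8,1) — stop
  → r_5 = 6.0275
beam 6: φ=90°, α=15°
  cosα=0.9659 sinα=0.2588 | (2,4) | tMaxX 0.2278 tMaxY 1.4296 | tΔX 1.0353 tΔY 3.8637
    t=0.2278 [x] (3,4)
    t=1.2630 [x] (4,4)
    t=1.4296 [y] (4,5)
    t=2.2983 [x] (5,5)
    t=3.3336 [x] (6,5)
    t=4.3689 [x] (7,5)
    t=5.2933 [y] (7,6) — stop
  → r_6 = 5.2933
beam 7: φ=135°, α=60°
  cosα=0.5000 sinα=0.8660 | (2,4) | tMaxX 0.4400 tMaxY 0.4272 | tΔX 2.0000 tΔY 1.1547
    t=0.4272 [y] (2,5)
    t=0.4400 [x] (3,5)
    t=1.5819 [y] (3,6) — stop
  → r_7 = 1.5819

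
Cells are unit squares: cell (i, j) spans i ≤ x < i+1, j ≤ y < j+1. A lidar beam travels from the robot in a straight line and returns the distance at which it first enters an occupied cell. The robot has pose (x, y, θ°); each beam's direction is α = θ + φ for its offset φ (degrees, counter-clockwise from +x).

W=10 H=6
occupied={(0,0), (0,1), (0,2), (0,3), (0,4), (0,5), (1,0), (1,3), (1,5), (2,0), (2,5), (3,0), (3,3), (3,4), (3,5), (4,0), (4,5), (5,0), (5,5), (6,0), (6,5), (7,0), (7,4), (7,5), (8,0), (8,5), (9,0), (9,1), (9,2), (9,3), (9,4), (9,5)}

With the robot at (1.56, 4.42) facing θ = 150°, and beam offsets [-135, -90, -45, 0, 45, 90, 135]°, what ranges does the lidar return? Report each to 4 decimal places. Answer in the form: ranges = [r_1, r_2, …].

ranges = [1.4908, 0.6697, 0.6005, 0.6466, 0.5798, 0.4850, 0.4348]

beam 1: φ=-135°, α=15°
  d=(0.9659,0.2588)  start (1,4)  tX=0.4555 tY=2.2409  stride 1/|dx|=1.0353 1/|dy|=3.8637
    cross x-line → (2,4), t=0.4555
    cross x-line → (3,4), t=1.4908 (wall)
  → r_1 = 1.4908
beam 2: φ=-90°, α=60°
  d=(0.5000,0.8660)  start (1,4)  tX=0.8800 tY=0.6697  stride 1/|dx|=2.0000 1/|dy|=1.1547
    cross y-line → (1,5), t=0.6697 (wall)
  → r_2 = 0.6697
beam 3: φ=-45°, α=105°
  d=(-0.2588,0.9659)  start (1,4)  tX=2.1637 tY=0.6005  stride 1/|dx|=3.8637 1/|dy|=1.0353
    cross y-line → (1,5), t=0.6005 (wall)
  → r_3 = 0.6005
beam 4: φ=0°, α=150°
  d=(-0.8660,0.5000)  start (1,4)  tX=0.6466 tY=1.1600  stride 1/|dx|=1.1547 1/|dy|=2.0000
    cross x-line → (0,4), t=0.6466 (wall)
  → r_4 = 0.6466
beam 5: φ=45°, α=195°
  d=(-0.9659,-0.2588)  start (1,4)  tX=0.5798 tY=1.6228  stride 1/|dx|=1.0353 1/|dy|=3.8637
    cross x-line → (0,4), t=0.5798 (wall)
  → r_5 = 0.5798
beam 6: φ=90°, α=240°
  d=(-0.5000,-0.8660)  start (1,4)  tX=1.1200 tY=0.4850  stride 1/|dx|=2.0000 1/|dy|=1.1547
    cross y-line → (1,3), t=0.4850 (wall)
  → r_6 = 0.4850
beam 7: φ=135°, α=285°
  d=(0.2588,-0.9659)  start (1,4)  tX=1.7000 tY=0.4348  stride 1/|dx|=3.8637 1/|dy|=1.0353
    cross y-line → (1,3), t=0.4348 (wall)
  → r_7 = 0.4348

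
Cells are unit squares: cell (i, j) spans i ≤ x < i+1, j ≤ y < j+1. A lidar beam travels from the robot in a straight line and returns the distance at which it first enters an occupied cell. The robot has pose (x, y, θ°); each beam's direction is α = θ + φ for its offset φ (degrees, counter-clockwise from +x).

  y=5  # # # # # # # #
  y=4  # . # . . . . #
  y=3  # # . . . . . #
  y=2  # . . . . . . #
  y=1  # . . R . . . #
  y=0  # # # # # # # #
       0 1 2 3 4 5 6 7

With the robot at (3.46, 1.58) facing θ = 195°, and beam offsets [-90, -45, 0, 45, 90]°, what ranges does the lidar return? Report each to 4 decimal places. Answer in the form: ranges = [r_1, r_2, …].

beam 1: φ=-90°, α=105°
  direction (-0.2588, 0.9659); cell (3,1); t to first gridline: x 1.7773, y 0.4348 (then +3.8637 / +1.0353)
    (3,2) via y @ 0.4348
    (3,3) via y @ 1.4701
    (2,3) via x @ 1.7773
    (2,4) via y @ 2.5054  # hit
  → r_1 = 2.5054
beam 2: φ=-45°, α=150°
  direction (-0.8660, 0.5000); cell (3,1); t to first gridline: x 0.5312, y 0.8400 (then +1.1547 / +2.0000)
    (2,1) via x @ 0.5312
    (2,2) via y @ 0.8400
    (1,2) via x @ 1.6859
    (1,3) via y @ 2.8400  # hit
  → r_2 = 2.8400
beam 3: φ=0°, α=195°
  direction (-0.9659, -0.2588); cell (3,1); t to first gridline: x 0.4762, y 2.2409 (then +1.0353 / +3.8637)
    (2,1) via x @ 0.4762
    (1,1) via x @ 1.5115
    (1,0) via y @ 2.2409  # hit
  → r_3 = 2.2409
beam 4: φ=45°, α=240°
  direction (-0.5000, -0.8660); cell (3,1); t to first gridline: x 0.9200, y 0.6697 (then +2.0000 / +1.1547)
    (3,0) via y @ 0.6697  # hit
  → r_4 = 0.6697
beam 5: φ=90°, α=285°
  direction (0.2588, -0.9659); cell (3,1); t to first gridline: x 2.0864, y 0.6005 (then +3.8637 / +1.0353)
    (3,0) via y @ 0.6005  # hit
  → r_5 = 0.6005

ranges = [2.5054, 2.8400, 2.2409, 0.6697, 0.6005]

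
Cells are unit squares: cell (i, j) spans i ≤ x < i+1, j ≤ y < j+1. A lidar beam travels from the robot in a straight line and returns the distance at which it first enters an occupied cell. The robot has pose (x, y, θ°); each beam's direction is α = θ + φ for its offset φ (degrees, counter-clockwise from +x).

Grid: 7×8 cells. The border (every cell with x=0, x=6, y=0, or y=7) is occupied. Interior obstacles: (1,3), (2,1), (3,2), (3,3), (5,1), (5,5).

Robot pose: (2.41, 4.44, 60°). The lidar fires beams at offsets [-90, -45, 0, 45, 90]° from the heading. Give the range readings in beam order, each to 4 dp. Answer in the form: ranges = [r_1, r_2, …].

ranges = [0.8800, 2.6814, 2.9560, 2.6503, 1.6281]

beam 1: φ=-90°, α=330°
  dir = (cos 330°, sin 330°) = (0.8660, -0.5000); from cell (2,4)
  next x-line at t=0.6813, next y-line at t=0.8800; Δt_x=1.1547, Δt_y=2.0000
    x: enter (3,4) at t=0.6813
    y: enter (3,3) at t=0.8800 ← occupied
  → r_1 = 0.8800
beam 2: φ=-45°, α=15°
  dir = (cos 15°, sin 15°) = (0.9659, 0.2588); from cell (2,4)
  next x-line at t=0.6108, next y-line at t=2.1637; Δt_x=1.0353, Δt_y=3.8637
    x: enter (3,4) at t=0.6108
    x: enter (4,4) at t=1.6461
    y: enter (4,5) at t=2.1637
    x: enter (5,5) at t=2.6814 ← occupied
  → r_2 = 2.6814
beam 3: φ=0°, α=60°
  dir = (cos 60°, sin 60°) = (0.5000, 0.8660); from cell (2,4)
  next x-line at t=1.1800, next y-line at t=0.6466; Δt_x=2.0000, Δt_y=1.1547
    y: enter (2,5) at t=0.6466
    x: enter (3,5) at t=1.1800
    y: enter (3,6) at t=1.8013
    y: enter (3,7) at t=2.9560 ← occupied
  → r_3 = 2.9560
beam 4: φ=45°, α=105°
  dir = (cos 105°, sin 105°) = (-0.2588, 0.9659); from cell (2,4)
  next x-line at t=1.5841, next y-line at t=0.5798; Δt_x=3.8637, Δt_y=1.0353
    y: enter (2,5) at t=0.5798
    x: enter (1,5) at t=1.5841
    y: enter (1,6) at t=1.6150
    y: enter (1,7) at t=2.6503 ← occupied
  → r_4 = 2.6503
beam 5: φ=90°, α=150°
  dir = (cos 150°, sin 150°) = (-0.8660, 0.5000); from cell (2,4)
  next x-line at t=0.4734, next y-line at t=1.1200; Δt_x=1.1547, Δt_y=2.0000
    x: enter (1,4) at t=0.4734
    y: enter (1,5) at t=1.1200
    x: enter (0,5) at t=1.6281 ← occupied
  → r_5 = 1.6281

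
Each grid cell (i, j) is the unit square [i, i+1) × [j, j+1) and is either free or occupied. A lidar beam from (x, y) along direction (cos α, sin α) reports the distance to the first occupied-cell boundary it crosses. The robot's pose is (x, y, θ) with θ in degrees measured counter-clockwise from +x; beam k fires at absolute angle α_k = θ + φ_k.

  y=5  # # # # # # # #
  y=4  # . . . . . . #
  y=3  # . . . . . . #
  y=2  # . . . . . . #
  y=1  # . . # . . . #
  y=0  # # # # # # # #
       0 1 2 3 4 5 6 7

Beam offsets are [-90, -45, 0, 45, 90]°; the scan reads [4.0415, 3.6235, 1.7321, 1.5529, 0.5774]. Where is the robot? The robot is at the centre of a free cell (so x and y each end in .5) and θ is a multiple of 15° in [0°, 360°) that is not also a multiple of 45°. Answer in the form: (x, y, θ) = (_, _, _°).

Enumerate (i+0.5, j+0.5, θ) over the 23 free cells and 16 admissible headings. For each, cast all 5 beams and compare to the given ranges.
  (2.5, 1.5, 210°): beam 1 = 3.0000 ≠ 4.0415 ✗
  (1.5, 1.5, 345°): beam 1 = 0.5176 ≠ 4.0415 ✗
  (1.5, 4.5, 300°): beam 1 = 0.5774 ≠ 4.0415 ✗
  (6.5, 2.5, 105°): beam 1 = 0.5176 ≠ 4.0415 ✗
  …
  (2.5, 1.5, 150°): r_1=4.0415, r_2=3.6235, r_3=1.7321, r_4=1.5529, r_5=0.5774 — all match ✓
Unique over the lattice → pose = (2.5, 1.5, 150°).

(x, y, θ) = (2.5, 1.5, 150°)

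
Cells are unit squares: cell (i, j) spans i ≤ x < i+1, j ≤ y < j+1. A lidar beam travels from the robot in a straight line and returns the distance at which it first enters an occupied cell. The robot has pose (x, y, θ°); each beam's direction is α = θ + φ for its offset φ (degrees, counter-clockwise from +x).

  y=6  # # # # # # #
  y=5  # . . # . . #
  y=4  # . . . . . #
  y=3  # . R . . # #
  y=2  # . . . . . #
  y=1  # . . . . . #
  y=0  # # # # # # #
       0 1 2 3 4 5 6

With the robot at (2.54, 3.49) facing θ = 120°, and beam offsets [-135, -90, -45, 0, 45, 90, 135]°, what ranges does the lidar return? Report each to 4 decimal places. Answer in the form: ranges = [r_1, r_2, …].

beam 1: φ=-135°, α=345°
  cosα=0.9659 sinα=-0.2588 | (2,3) | tMaxX 0.4762 tMaxY 1.8932 | tΔX 1.0353 tΔY 3.8637
    t=0.4762 [x] (3,3)
    t=1.5115 [x] (4,3)
    t=1.8932 [y] (4,2)
    t=2.5468 [x] (5,2)
    t=3.5821 [x] (6,2) — stop
  → r_1 = 3.5821
beam 2: φ=-90°, α=30°
  cosα=0.8660 sinα=0.5000 | (2,3) | tMaxX 0.5312 tMaxY 1.0200 | tΔX 1.1547 tΔY 2.0000
    t=0.5312 [x] (3,3)
    t=1.0200 [y] (3,4)
    t=1.6859 [x] (4,4)
    t=2.8406 [x] (5,4)
    t=3.0200 [y] (5,5)
    t=3.9953 [x] (6,5) — stop
  → r_2 = 3.9953
beam 3: φ=-45°, α=75°
  cosα=0.2588 sinα=0.9659 | (2,3) | tMaxX 1.7773 tMaxY 0.5280 | tΔX 3.8637 tΔY 1.0353
    t=0.5280 [y] (2,4)
    t=1.5633 [y] (2,5)
    t=1.7773 [x] (3,5) — stop
  → r_3 = 1.7773
beam 4: φ=0°, α=120°
  cosα=-0.5000 sinα=0.8660 | (2,3) | tMaxX 1.0800 tMaxY 0.5889 | tΔX 2.0000 tΔY 1.1547
    t=0.5889 [y] (2,4)
    t=1.0800 [x] (1,4)
    t=1.7436 [y] (1,5)
    t=2.8983 [y] (1,6) — stop
  → r_4 = 2.8983
beam 5: φ=45°, α=165°
  cosα=-0.9659 sinα=0.2588 | (2,3) | tMaxX 0.5590 tMaxY 1.9705 | tΔX 1.0353 tΔY 3.8637
    t=0.5590 [x] (1,3)
    t=1.5943 [x] (0,3) — stop
  → r_5 = 1.5943
beam 6: φ=90°, α=210°
  cosα=-0.8660 sinα=-0.5000 | (2,3) | tMaxX 0.6235 tMaxY 0.9800 | tΔX 1.1547 tΔY 2.0000
    t=0.6235 [x] (1,3)
    t=0.9800 [y] (1,2)
    t=1.7782 [x] (0,2) — stop
  → r_6 = 1.7782
beam 7: φ=135°, α=255°
  cosα=-0.2588 sinα=-0.9659 | (2,3) | tMaxX 2.0864 tMaxY 0.5073 | tΔX 3.8637 tΔY 1.0353
    t=0.5073 [y] (2,2)
    t=1.5426 [y] (2,1)
    t=2.0864 [x] (1,1)
    t=2.5778 [y] (1,0) — stop
  → r_7 = 2.5778

ranges = [3.5821, 3.9953, 1.7773, 2.8983, 1.5943, 1.7782, 2.5778]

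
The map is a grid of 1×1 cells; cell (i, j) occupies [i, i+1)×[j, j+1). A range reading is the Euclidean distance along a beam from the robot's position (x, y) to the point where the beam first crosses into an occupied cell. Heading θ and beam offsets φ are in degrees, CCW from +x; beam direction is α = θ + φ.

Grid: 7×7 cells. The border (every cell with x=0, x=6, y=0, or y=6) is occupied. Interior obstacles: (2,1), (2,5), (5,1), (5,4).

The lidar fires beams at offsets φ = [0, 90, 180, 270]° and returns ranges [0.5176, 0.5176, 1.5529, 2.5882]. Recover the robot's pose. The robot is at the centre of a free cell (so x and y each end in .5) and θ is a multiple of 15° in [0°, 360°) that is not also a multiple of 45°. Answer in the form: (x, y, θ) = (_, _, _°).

The pose lattice has 21·16 = 336 candidates. Test each by forward raycasting.
  (1.5, 5.5, 30°): beam 1 = 0.5774 ≠ 0.5176 ✗
  (3.5, 2.5, 300°): beam 1 = 1.7321 ≠ 0.5176 ✗
  (2.5, 2.5, 120°): beam 1 = 3.0000 ≠ 0.5176 ✗
  (1.5, 4.5, 330°): beam 1 = 5.0000 ≠ 0.5176 ✗
  …
  (5.5, 2.5, 285°): r_1=0.5176, r_2=0.5176, r_3=1.5529, r_4=2.5882 — all match ✓
Only this pose fits every beam.

(x, y, θ) = (5.5, 2.5, 285°)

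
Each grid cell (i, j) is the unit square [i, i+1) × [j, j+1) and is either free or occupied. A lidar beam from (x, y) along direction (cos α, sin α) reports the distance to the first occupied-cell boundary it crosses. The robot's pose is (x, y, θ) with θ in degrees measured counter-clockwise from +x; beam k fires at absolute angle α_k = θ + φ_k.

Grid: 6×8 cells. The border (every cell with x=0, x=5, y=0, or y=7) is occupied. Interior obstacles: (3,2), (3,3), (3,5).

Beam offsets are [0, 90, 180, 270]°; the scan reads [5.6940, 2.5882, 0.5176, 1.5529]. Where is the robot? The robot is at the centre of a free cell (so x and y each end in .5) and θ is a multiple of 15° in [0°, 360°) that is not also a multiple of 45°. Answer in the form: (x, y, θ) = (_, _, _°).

Candidates: 21 free-cell centres × 16 headings = 336 poses. Raycast each; keep the one whose scan matches to 4 dp.
  (4.5, 3.5, 210°): beam 1 = 0.5774 ≠ 5.6940 ✗
  (4.5, 5.5, 165°): beam 1 = 0.5176 ≠ 5.6940 ✗
  (2.5, 4.5, 330°): beam 1 = 1.0000 ≠ 5.6940 ✗
  …
  (2.5, 6.5, 255°): r_1=5.6940, r_2=2.5882, r_3=0.5176, r_4=1.5529 — all match ✓
Unique over the lattice → pose = (2.5, 6.5, 255°).

(x, y, θ) = (2.5, 6.5, 255°)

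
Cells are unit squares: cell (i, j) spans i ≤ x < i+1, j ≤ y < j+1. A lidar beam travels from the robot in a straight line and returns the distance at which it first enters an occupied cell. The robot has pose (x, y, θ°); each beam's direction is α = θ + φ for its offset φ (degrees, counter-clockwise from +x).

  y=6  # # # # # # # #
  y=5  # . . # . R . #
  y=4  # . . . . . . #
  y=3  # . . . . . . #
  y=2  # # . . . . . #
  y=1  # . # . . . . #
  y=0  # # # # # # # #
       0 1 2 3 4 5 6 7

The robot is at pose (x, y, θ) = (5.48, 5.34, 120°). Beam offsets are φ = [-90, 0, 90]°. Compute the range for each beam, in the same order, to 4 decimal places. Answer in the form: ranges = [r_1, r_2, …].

ranges = [1.3200, 0.7621, 4.6800]

beam 1: φ=-90°, α=30°
  d=(0.8660,0.5000)  start (5,5)  tX=0.6004 tY=1.3200  stride 1/|dx|=1.1547 1/|dy|=2.0000
    cross x-line → (6,5), t=0.6004
    cross y-line → (6,6), t=1.3200 (wall)
  → r_1 = 1.3200
beam 2: φ=0°, α=120°
  d=(-0.5000,0.8660)  start (5,5)  tX=0.9600 tY=0.7621  stride 1/|dx|=2.0000 1/|dy|=1.1547
    cross y-line → (5,6), t=0.7621 (wall)
  → r_2 = 0.7621
beam 3: φ=90°, α=210°
  d=(-0.8660,-0.5000)  start (5,5)  tX=0.5543 tY=0.6800  stride 1/|dx|=1.1547 1/|dy|=2.0000
    cross x-line → (4,5), t=0.5543
    cross y-line → (4,4), t=0.6800
    cross x-line → (3,4), t=1.7090
    cross y-line → (3,3), t=2.6800
    cross x-line → (2,3), t=2.8637
    cross x-line → (1,3), t=4.0184
    cross y-line → (1,2), t=4.6800 (wall)
  → r_3 = 4.6800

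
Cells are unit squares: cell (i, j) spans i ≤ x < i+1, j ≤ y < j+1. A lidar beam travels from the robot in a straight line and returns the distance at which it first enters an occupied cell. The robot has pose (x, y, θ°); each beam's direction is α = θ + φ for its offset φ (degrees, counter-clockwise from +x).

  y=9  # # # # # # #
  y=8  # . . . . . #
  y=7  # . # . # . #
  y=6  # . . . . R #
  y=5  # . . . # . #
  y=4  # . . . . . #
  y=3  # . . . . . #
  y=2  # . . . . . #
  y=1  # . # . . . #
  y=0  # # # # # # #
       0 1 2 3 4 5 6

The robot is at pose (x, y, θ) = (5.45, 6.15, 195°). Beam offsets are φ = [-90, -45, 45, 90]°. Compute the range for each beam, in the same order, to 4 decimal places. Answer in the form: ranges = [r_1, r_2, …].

beam 1: φ=-90°, α=105°
  direction (-0.2588, 0.9659); cell (5,6); t to first gridline: x 1.7387, y 0.8800 (then +3.8637 / +1.0353)
    (5,7) via y @ 0.8800
    (4,7) via x @ 1.7387  # hit
  → r_1 = 1.7387
beam 2: φ=-45°, α=150°
  direction (-0.8660, 0.5000); cell (5,6); t to first gridline: x 0.5196, y 1.7000 (then +1.1547 / +2.0000)
    (4,6) via x @ 0.5196
    (3,6) via x @ 1.6743
    (3,7) via y @ 1.7000
    (2,7) via x @ 2.8290  # hit
  → r_2 = 2.8290
beam 3: φ=45°, α=240°
  direction (-0.5000, -0.8660); cell (5,6); t to first gridline: x 0.9000, y 0.1732 (then +2.0000 / +1.1547)
    (5,5) via y @ 0.1732
    (4,5) via x @ 0.9000  # hit
  → r_3 = 0.9000
beam 4: φ=90°, α=285°
  direction (0.2588, -0.9659); cell (5,6); t to first gridline: x 2.1250, y 0.1553 (then +3.8637 / +1.0353)
    (5,5) via y @ 0.1553
    (5,4) via y @ 1.1906
    (6,4) via x @ 2.1250  # hit
  → r_4 = 2.1250

ranges = [1.7387, 2.8290, 0.9000, 2.1250]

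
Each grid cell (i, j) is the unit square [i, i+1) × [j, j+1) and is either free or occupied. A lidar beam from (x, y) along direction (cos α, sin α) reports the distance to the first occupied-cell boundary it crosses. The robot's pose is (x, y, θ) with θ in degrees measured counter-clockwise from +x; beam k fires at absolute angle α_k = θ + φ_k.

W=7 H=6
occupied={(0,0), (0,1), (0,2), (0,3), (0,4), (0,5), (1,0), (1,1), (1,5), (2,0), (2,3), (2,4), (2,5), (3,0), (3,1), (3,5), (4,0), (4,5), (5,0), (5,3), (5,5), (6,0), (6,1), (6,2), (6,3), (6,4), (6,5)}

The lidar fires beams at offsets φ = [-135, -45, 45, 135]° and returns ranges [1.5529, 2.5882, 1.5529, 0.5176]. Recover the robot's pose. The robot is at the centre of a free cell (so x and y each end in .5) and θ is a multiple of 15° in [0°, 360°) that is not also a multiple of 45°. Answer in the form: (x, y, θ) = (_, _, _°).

(x, y, θ) = (4.5, 4.5, 300°)

Enumerate (i+0.5, j+0.5, θ) over the 15 free cells and 16 admissible headings. For each, cast all 4 beams and compare to the given ranges.
  (3.5, 3.5, 300°): beam 1 = 0.5176 ≠ 1.5529 ✗
  (4.5, 3.5, 120°): beam 1 = 0.5176 ≠ 1.5529 ✗
  (2.5, 1.5, 165°): beam 1 = 0.5774 ≠ 1.5529 ✗
  …
  (4.5, 4.5, 300°): r_1=1.5529, r_2=2.5882, r_3=1.5529, r_4=0.5176 — all match ✓
No second candidate reproduces the full scan.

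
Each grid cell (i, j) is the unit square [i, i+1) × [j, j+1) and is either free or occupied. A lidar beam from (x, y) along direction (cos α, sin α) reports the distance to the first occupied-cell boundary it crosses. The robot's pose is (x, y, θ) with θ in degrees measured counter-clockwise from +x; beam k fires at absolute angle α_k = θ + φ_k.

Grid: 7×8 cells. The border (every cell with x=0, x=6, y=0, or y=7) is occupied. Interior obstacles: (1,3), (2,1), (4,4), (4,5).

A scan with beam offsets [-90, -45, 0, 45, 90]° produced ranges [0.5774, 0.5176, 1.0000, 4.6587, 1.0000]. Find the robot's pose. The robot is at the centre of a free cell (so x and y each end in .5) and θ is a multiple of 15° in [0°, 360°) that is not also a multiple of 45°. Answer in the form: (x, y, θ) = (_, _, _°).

The pose lattice has 26·16 = 416 candidates. Test each by forward raycasting.
  (4.5, 3.5, 210°): beam 2 = 3.6235 ≠ 0.5176 ✗
  (3.5, 3.5, 165°): beam 1 = 1.9319 ≠ 0.5774 ✗
  (1.5, 2.5, 240°): beam 4 = 1.5529 ≠ 4.6587 ✗
  (3.5, 4.5, 75°): beam 1 = 0.5176 ≠ 0.5774 ✗
  …
  (5.5, 6.5, 150°): r_1=0.5774, r_2=0.5176, r_3=1.0000, r_4=4.6587, r_5=1.0000 — all match ✓
Only this pose fits every beam.

(x, y, θ) = (5.5, 6.5, 150°)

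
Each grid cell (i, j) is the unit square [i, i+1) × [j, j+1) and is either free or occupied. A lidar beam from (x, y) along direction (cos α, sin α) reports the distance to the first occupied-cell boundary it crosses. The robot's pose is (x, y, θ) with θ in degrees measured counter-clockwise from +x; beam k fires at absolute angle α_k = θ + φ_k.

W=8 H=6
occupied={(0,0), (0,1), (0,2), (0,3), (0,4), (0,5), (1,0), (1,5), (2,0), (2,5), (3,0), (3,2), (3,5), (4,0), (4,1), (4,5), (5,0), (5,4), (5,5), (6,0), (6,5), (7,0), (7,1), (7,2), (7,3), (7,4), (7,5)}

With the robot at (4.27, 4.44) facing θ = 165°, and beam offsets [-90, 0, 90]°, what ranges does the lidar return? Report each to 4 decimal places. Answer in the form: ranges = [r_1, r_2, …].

ranges = [0.5798, 2.1637, 1.4908]

beam 1: φ=-90°, α=75°
  d=(0.2588,0.9659)  start (4,4)  tX=2.8205 tY=0.5798  stride 1/|dx|=3.8637 1/|dy|=1.0353
    cross y-line → (4,5), t=0.5798 (wall)
  → r_1 = 0.5798
beam 2: φ=0°, α=165°
  d=(-0.9659,0.2588)  start (4,4)  tX=0.2795 tY=2.1637  stride 1/|dx|=1.0353 1/|dy|=3.8637
    cross x-line → (3,4), t=0.2795
    cross x-line → (2,4), t=1.3148
    cross y-line → (2,5), t=2.1637 (wall)
  → r_2 = 2.1637
beam 3: φ=90°, α=255°
  d=(-0.2588,-0.9659)  start (4,4)  tX=1.0432 tY=0.4555  stride 1/|dx|=3.8637 1/|dy|=1.0353
    cross y-line → (4,3), t=0.4555
    cross x-line → (3,3), t=1.0432
    cross y-line → (3,2), t=1.4908 (wall)
  → r_3 = 1.4908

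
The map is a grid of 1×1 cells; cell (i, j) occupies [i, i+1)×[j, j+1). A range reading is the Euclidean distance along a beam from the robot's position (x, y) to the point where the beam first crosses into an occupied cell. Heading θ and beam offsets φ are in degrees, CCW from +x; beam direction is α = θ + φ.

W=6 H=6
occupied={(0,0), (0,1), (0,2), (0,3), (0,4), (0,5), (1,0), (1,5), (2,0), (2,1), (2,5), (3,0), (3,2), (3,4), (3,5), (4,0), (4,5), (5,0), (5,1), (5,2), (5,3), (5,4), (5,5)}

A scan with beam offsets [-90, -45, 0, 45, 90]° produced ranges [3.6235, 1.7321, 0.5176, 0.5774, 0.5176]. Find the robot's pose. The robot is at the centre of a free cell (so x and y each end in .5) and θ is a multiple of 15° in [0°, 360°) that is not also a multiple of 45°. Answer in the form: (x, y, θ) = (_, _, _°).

(x, y, θ) = (2.5, 4.5, 345°)

Enumerate (i+0.5, j+0.5, θ) over the 13 free cells and 16 admissible headings. For each, cast all 5 beams and compare to the given ranges.
  (2.5, 4.5, 330°): beam 1 = 3.0000 ≠ 3.6235 ✗
  (2.5, 2.5, 165°): beam 1 = 1.9319 ≠ 3.6235 ✗
  (1.5, 2.5, 285°): beam 1 = 0.5176 ≠ 3.6235 ✗
  (1.5, 4.5, 15°): beam 1 = 2.5882 ≠ 3.6235 ✗
  (4.5, 1.5, 105°): beam 1 = 0.5176 ≠ 3.6235 ✗
  …
  (2.5, 4.5, 345°): r_1=3.6235, r_2=1.7321, r_3=0.5176, r_4=0.5774, r_5=0.5176 — all match ✓
No second candidate reproduces the full scan.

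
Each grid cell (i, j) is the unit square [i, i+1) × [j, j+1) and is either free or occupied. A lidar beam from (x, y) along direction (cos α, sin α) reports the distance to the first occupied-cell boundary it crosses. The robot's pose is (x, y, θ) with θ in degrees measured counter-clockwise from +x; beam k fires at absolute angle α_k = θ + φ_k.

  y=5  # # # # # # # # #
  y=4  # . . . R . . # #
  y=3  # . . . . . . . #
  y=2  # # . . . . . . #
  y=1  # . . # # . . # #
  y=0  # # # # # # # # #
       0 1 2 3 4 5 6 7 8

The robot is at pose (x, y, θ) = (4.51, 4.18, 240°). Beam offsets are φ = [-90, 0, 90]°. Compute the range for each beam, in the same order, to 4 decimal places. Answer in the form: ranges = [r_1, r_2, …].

beam 1: φ=-90°, α=150°
  direction (-0.8660, 0.5000); cell (4,4); t to first gridline: x 0.5889, y 1.6400 (then +1.1547 / +2.0000)
    (3,4) via x @ 0.5889
    (3,5) via y @ 1.6400  # hit
  → r_1 = 1.6400
beam 2: φ=0°, α=240°
  direction (-0.5000, -0.8660); cell (4,4); t to first gridline: x 1.0200, y 0.2078 (then +2.0000 / +1.1547)
    (4,3) via y @ 0.2078
    (3,3) via x @ 1.0200
    (3,2) via y @ 1.3625
    (3,1) via y @ 2.5172  # hit
  → r_2 = 2.5172
beam 3: φ=90°, α=330°
  direction (0.8660, -0.5000); cell (4,4); t to first gridline: x 0.5658, y 0.3600 (then +1.1547 / +2.0000)
    (4,3) via y @ 0.3600
    (5,3) via x @ 0.5658
    (6,3) via x @ 1.7205
    (6,2) via y @ 2.3600
    (7,2) via x @ 2.8752
    (8,2) via x @ 4.0299  # hit
  → r_3 = 4.0299

ranges = [1.6400, 2.5172, 4.0299]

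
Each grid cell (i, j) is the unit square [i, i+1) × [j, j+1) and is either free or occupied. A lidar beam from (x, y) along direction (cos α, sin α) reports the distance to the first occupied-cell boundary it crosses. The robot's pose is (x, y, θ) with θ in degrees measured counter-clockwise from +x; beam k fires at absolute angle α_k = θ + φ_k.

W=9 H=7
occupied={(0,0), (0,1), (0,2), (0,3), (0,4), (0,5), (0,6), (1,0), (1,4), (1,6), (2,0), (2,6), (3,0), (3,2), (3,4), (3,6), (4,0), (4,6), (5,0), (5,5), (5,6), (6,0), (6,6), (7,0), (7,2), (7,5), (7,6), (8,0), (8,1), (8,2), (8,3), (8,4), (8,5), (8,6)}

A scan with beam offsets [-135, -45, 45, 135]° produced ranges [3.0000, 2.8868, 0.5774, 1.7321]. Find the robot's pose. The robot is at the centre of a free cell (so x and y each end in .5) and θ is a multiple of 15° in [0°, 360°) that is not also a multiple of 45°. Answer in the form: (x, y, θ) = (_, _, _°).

(x, y, θ) = (4.5, 2.5, 105°)

Enumerate (i+0.5, j+0.5, θ) over the 29 free cells and 16 admissible headings. For each, cast all 4 beams and compare to the given ranges.
  (2.5, 5.5, 75°): beam 1 = 1.0000 ≠ 3.0000 ✗
  (7.5, 1.5, 195°): beam 1 = 0.5774 ≠ 3.0000 ✗
  (6.5, 5.5, 30°): beam 1 = 4.6587 ≠ 3.0000 ✗
  (3.5, 5.5, 240°): beam 1 = 0.5176 ≠ 3.0000 ✗
  (4.5, 5.5, 330°): beam 1 = 2.5882 ≠ 3.0000 ✗
  …
  (4.5, 2.5, 105°): r_1=3.0000, r_2=2.8868, r_3=0.5774, r_4=1.7321 — all match ✓
No second candidate reproduces the full scan.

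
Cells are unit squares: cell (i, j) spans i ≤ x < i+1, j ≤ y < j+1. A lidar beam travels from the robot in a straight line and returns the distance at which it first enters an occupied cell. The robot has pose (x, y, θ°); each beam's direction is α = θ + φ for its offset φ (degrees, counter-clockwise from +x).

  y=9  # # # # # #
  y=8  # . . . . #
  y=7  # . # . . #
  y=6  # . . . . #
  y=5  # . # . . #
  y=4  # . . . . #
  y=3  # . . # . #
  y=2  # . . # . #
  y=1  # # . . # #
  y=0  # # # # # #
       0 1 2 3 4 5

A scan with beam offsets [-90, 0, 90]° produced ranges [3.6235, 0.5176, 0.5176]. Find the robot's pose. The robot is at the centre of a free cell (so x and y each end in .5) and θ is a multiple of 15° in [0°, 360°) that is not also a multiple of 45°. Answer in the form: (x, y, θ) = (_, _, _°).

The pose lattice has 26·16 = 416 candidates. Test each by forward raycasting.
  (2.5, 3.5, 210°): beam 1 = 3.0000 ≠ 3.6235 ✗
  (2.5, 2.5, 300°): beam 1 = 1.0000 ≠ 3.6235 ✗
  (1.5, 8.5, 105°): beam 1 = 1.9319 ≠ 3.6235 ✗
  (3.5, 7.5, 210°): beam 1 = 1.7321 ≠ 3.6235 ✗
  …
  (1.5, 8.5, 75°): r_1=3.6235, r_2=0.5176, r_3=0.5176 — all match ✓
No second candidate reproduces the full scan.

(x, y, θ) = (1.5, 8.5, 75°)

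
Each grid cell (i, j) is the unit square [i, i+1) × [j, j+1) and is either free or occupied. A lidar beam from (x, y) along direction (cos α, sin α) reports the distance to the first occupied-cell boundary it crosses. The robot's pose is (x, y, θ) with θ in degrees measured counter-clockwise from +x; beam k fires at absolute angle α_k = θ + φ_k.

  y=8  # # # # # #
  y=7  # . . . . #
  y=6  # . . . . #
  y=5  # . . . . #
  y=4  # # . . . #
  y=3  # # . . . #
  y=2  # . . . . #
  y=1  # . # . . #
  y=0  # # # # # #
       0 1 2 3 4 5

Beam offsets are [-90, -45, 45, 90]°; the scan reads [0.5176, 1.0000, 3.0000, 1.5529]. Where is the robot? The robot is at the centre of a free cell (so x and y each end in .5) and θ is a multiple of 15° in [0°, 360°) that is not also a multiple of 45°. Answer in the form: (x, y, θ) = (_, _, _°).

(x, y, θ) = (4.5, 1.5, 105°)

The pose lattice has 25·16 = 400 candidates. Test each by forward raycasting.
  (1.5, 5.5, 105°): beam 1 = 3.6235 ≠ 0.5176 ✗
  (1.5, 6.5, 120°): beam 1 = 3.0000 ≠ 0.5176 ✗
  (1.5, 5.5, 285°): beam 2 = 0.5774 ≠ 1.0000 ✗
  (2.5, 5.5, 120°): beam 1 = 2.8868 ≠ 0.5176 ✗
  (4.5, 4.5, 165°): beam 1 = 1.9319 ≠ 0.5176 ✗
  …
  (4.5, 1.5, 105°): r_1=0.5176, r_2=1.0000, r_3=3.0000, r_4=1.5529 — all match ✓
Unique over the lattice → pose = (4.5, 1.5, 105°).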